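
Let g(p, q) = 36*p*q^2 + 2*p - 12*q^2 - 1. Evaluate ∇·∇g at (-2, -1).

-168

∂²g/∂p² = 0
∂²g/∂q² = 24*(3*p - 1)
∇²g = 72*p - 24
At (-2, -1): -168.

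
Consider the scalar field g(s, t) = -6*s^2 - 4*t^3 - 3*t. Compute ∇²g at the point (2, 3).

-84

∂²g/∂s² = -12
∂²g/∂t² = -24*t
∇²g = -24*t - 12
At (2, 3): -84.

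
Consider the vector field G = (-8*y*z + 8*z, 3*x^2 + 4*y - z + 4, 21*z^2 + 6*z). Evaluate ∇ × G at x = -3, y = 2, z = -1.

(∇×G)₁ = ∂G₃/∂y − ∂G₂/∂z = 1
(∇×G)₂ = ∂G₁/∂z − ∂G₃/∂x = -8*y + 8
(∇×G)₃ = ∂G₂/∂x − ∂G₁/∂y = 6*x + 8*z
∇×G = (1, -8*y + 8, 6*x + 8*z)
At (-3, 2, -1): (1, -8, -26).

(1, -8, -26)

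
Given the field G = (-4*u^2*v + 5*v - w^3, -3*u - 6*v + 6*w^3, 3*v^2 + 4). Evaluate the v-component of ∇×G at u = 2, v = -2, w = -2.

(∇×G)_2 = ∂G₁/∂w − ∂G₃/∂u
= -3*w^2 − (0)
= -3*w^2
At (2, -2, -2): -12.

-12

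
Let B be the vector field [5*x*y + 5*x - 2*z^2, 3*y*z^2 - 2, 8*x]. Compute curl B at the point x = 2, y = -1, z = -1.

(-6, -4, -10)

(∇×B)₁ = ∂B₃/∂y − ∂B₂/∂z = -6*y*z
(∇×B)₂ = ∂B₁/∂z − ∂B₃/∂x = -4*z - 8
(∇×B)₃ = ∂B₂/∂x − ∂B₁/∂y = -5*x
∇×B = (-6*y*z, -4*z - 8, -5*x)
At (2, -1, -1): (-6, -4, -10).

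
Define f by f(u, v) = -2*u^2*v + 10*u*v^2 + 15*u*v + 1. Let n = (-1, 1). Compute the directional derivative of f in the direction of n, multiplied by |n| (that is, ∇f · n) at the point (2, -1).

∂f/∂u = -4*u*v + 10*v^2 + 15*v
∂f/∂v = -2*u^2 + 20*u*v + 15*u
∇f at (2, -1) = (3, -18)
∇f · n = (3)(-1) + (-18)(1) = -21

-21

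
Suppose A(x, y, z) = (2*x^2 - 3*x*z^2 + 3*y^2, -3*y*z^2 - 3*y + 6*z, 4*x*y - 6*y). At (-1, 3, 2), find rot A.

(∇×A)₁ = ∂A₃/∂y − ∂A₂/∂z = 4*x + 6*y*z - 12
(∇×A)₂ = ∂A₁/∂z − ∂A₃/∂x = -6*x*z - 4*y
(∇×A)₃ = ∂A₂/∂x − ∂A₁/∂y = -6*y
∇×A = (4*x + 6*y*z - 12, -6*x*z - 4*y, -6*y)
At (-1, 3, 2): (20, 0, -18).

(20, 0, -18)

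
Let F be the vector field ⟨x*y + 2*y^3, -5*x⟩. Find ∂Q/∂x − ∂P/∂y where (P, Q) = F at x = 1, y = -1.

∂F₂/∂x = -5
∂F₁/∂y = x + 6*y^2
Scalar curl = -x - 6*y^2 - 5
At (1, -1): -12.

-12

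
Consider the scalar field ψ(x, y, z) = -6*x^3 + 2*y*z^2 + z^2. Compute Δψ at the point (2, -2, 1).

∂²ψ/∂x² = -36*x
∂²ψ/∂y² = 0
∂²ψ/∂z² = 2*(2*y + 1)
∇²ψ = -36*x + 4*y + 2
At (2, -2, 1): -78.

-78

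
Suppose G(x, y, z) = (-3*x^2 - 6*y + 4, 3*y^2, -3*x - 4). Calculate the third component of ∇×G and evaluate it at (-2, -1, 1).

(∇×G)_3 = ∂G₂/∂x − ∂G₁/∂y
= 0 − (-6)
= 6
At (-2, -1, 1): 6.

6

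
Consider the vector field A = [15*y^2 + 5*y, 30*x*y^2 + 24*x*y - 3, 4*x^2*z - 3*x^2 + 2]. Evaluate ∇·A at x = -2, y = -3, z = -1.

∂A₁/∂x = 0
∂A₂/∂y = 60*x*y + 24*x
∂A₃/∂z = 4*x^2
∇·A = 4*x^2 + 60*x*y + 24*x
At (-2, -3, -1): 328.

328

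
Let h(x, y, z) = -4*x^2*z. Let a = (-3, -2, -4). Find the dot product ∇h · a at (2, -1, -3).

-80

∂h/∂x = -8*x*z
∂h/∂y = 0
∂h/∂z = -4*x^2
∇h at (2, -1, -3) = (48, 0, -16)
∇h · a = (48)(-3) + (0)(-2) + (-16)(-4) = -80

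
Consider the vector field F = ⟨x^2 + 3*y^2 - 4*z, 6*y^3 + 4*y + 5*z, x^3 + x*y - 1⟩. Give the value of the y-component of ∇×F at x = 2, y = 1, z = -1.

(∇×F)_2 = ∂F₁/∂z − ∂F₃/∂x
= -4 − (3*x^2 + y)
= -3*x^2 - y - 4
At (2, 1, -1): -17.

-17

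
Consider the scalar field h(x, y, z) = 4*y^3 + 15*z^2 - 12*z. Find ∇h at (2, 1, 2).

(0, 12, 48)

∂h/∂x = 0
∂h/∂y = 12*y^2
∂h/∂z = 30*z - 12
∇h = (0, 12*y^2, 30*z - 12)
At (2, 1, 2): (0, 12, 48).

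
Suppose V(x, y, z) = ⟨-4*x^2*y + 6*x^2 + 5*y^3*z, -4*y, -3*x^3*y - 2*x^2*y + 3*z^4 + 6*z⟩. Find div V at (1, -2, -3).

∂V₁/∂x = -8*x*y + 12*x
∂V₂/∂y = -4
∂V₃/∂z = 12*z^3 + 6
∇·V = -8*x*y + 12*x + 12*z^3 + 2
At (1, -2, -3): -294.

-294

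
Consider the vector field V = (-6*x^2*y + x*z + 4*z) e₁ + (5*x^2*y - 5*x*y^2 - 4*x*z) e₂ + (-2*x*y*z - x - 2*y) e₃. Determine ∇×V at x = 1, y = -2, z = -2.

(∇×V)₁ = ∂V₃/∂y − ∂V₂/∂z = -2*x*z + 4*x - 2
(∇×V)₂ = ∂V₁/∂z − ∂V₃/∂x = x + 2*y*z + 5
(∇×V)₃ = ∂V₂/∂x − ∂V₁/∂y = 6*x^2 + 10*x*y - 5*y^2 - 4*z
∇×V = (-2*x*z + 4*x - 2, x + 2*y*z + 5, 6*x^2 + 10*x*y - 5*y^2 - 4*z)
At (1, -2, -2): (6, 14, -26).

(6, 14, -26)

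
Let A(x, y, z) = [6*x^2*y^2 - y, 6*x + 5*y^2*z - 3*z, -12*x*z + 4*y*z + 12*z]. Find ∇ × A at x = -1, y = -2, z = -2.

(-25, -24, 31)

(∇×A)₁ = ∂A₃/∂y − ∂A₂/∂z = -5*y^2 + 4*z + 3
(∇×A)₂ = ∂A₁/∂z − ∂A₃/∂x = 12*z
(∇×A)₃ = ∂A₂/∂x − ∂A₁/∂y = -12*x^2*y + 7
∇×A = (-5*y^2 + 4*z + 3, 12*z, -12*x^2*y + 7)
At (-1, -2, -2): (-25, -24, 31).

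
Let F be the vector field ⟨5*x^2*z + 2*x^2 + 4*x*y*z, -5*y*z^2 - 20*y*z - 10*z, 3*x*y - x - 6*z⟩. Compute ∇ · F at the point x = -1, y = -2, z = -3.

59

∂F₁/∂x = 10*x*z + 4*x + 4*y*z
∂F₂/∂y = -5*z^2 - 20*z
∂F₃/∂z = -6
∇·F = 10*x*z + 4*x + 4*y*z - 5*z^2 - 20*z - 6
At (-1, -2, -3): 59.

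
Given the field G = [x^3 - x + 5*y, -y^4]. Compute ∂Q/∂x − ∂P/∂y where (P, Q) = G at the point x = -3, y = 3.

∂G₂/∂x = 0
∂G₁/∂y = 5
Scalar curl = -5
At (-3, 3): -5.

-5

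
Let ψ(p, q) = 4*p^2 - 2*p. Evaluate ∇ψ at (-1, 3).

(-10, 0)

∂ψ/∂p = 8*p - 2
∂ψ/∂q = 0
∇ψ = (8*p - 2, 0)
At (-1, 3): (-10, 0).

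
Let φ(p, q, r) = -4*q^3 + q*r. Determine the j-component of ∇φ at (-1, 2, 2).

-46

(∇φ)_2 = ∂φ/∂q = -12*q^2 + r
At (-1, 2, 2): -46.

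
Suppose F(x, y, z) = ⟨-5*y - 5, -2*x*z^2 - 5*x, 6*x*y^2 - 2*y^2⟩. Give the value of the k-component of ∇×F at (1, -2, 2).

-8

(∇×F)_3 = ∂F₂/∂x − ∂F₁/∂y
= -2*z^2 - 5 − (-5)
= -2*z^2
At (1, -2, 2): -8.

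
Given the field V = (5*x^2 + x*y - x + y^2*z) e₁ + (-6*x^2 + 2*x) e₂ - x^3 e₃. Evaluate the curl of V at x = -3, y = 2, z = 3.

(∇×V)₁ = ∂V₃/∂y − ∂V₂/∂z = 0
(∇×V)₂ = ∂V₁/∂z − ∂V₃/∂x = 3*x^2 + y^2
(∇×V)₃ = ∂V₂/∂x − ∂V₁/∂y = -13*x - 2*y*z + 2
∇×V = (0, 3*x^2 + y^2, -13*x - 2*y*z + 2)
At (-3, 2, 3): (0, 31, 29).

(0, 31, 29)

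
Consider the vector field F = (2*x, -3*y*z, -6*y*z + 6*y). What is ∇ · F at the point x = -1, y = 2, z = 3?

∂F₁/∂x = 2
∂F₂/∂y = -3*z
∂F₃/∂z = -6*y
∇·F = -6*y - 3*z + 2
At (-1, 2, 3): -19.

-19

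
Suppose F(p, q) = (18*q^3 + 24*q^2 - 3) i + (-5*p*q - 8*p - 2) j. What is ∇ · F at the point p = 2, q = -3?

∂F₁/∂p = 0
∂F₂/∂q = -5*p
∇·F = -5*p
At (2, -3): -10.

-10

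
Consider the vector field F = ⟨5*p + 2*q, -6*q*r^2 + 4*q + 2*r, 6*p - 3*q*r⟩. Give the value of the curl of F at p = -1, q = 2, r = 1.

(19, -6, -2)

(∇×F)₁ = ∂F₃/∂q − ∂F₂/∂r = 12*q*r - 3*r - 2
(∇×F)₂ = ∂F₁/∂r − ∂F₃/∂p = -6
(∇×F)₃ = ∂F₂/∂p − ∂F₁/∂q = -2
∇×F = (12*q*r - 3*r - 2, -6, -2)
At (-1, 2, 1): (19, -6, -2).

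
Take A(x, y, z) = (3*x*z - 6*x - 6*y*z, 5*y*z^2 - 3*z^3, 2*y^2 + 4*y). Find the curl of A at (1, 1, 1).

(7, -3, 6)

(∇×A)₁ = ∂A₃/∂y − ∂A₂/∂z = -10*y*z + 4*y + 9*z^2 + 4
(∇×A)₂ = ∂A₁/∂z − ∂A₃/∂x = 3*x - 6*y
(∇×A)₃ = ∂A₂/∂x − ∂A₁/∂y = 6*z
∇×A = (-10*y*z + 4*y + 9*z^2 + 4, 3*x - 6*y, 6*z)
At (1, 1, 1): (7, -3, 6).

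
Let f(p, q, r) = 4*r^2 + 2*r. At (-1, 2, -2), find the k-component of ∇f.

-14

(∇f)_3 = ∂f/∂r = 8*r + 2
At (-1, 2, -2): -14.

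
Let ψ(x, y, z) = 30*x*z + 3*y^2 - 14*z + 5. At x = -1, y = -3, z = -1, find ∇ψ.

(-30, -18, -44)

∂ψ/∂x = 30*z
∂ψ/∂y = 6*y
∂ψ/∂z = 30*x - 14
∇ψ = (30*z, 6*y, 30*x - 14)
At (-1, -3, -1): (-30, -18, -44).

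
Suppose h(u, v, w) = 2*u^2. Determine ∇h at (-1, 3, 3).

(-4, 0, 0)

∂h/∂u = 4*u
∂h/∂v = 0
∂h/∂w = 0
∇h = (4*u, 0, 0)
At (-1, 3, 3): (-4, 0, 0).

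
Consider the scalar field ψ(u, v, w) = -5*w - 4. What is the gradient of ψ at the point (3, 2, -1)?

∂ψ/∂u = 0
∂ψ/∂v = 0
∂ψ/∂w = -5
∇ψ = (0, 0, -5)
At (3, 2, -1): (0, 0, -5).

(0, 0, -5)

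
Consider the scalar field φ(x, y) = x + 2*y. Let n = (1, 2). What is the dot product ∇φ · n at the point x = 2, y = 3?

∂φ/∂x = 1
∂φ/∂y = 2
∇φ at (2, 3) = (1, 2)
∇φ · n = (1)(1) + (2)(2) = 5

5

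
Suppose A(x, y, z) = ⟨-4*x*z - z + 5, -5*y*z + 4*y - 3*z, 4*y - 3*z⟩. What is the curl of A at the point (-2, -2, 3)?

(-3, 7, 0)

(∇×A)₁ = ∂A₃/∂y − ∂A₂/∂z = 5*y + 7
(∇×A)₂ = ∂A₁/∂z − ∂A₃/∂x = -4*x - 1
(∇×A)₃ = ∂A₂/∂x − ∂A₁/∂y = 0
∇×A = (5*y + 7, -4*x - 1, 0)
At (-2, -2, 3): (-3, 7, 0).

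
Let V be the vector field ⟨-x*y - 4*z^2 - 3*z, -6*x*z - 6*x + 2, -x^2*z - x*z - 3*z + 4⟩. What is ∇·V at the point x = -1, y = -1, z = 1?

∂V₁/∂x = -y
∂V₂/∂y = 0
∂V₃/∂z = -x^2 - x - 3
∇·V = -x^2 - x - y - 3
At (-1, -1, 1): -2.

-2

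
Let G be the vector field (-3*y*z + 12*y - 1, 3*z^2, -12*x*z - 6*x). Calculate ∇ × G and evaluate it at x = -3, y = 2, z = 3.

(-18, 36, -3)

(∇×G)₁ = ∂G₃/∂y − ∂G₂/∂z = -6*z
(∇×G)₂ = ∂G₁/∂z − ∂G₃/∂x = -3*y + 12*z + 6
(∇×G)₃ = ∂G₂/∂x − ∂G₁/∂y = 3*z - 12
∇×G = (-6*z, -3*y + 12*z + 6, 3*z - 12)
At (-3, 2, 3): (-18, 36, -3).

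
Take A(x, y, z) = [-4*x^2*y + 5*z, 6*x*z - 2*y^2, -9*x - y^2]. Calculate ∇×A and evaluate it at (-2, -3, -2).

(∇×A)₁ = ∂A₃/∂y − ∂A₂/∂z = -6*x - 2*y
(∇×A)₂ = ∂A₁/∂z − ∂A₃/∂x = 14
(∇×A)₃ = ∂A₂/∂x − ∂A₁/∂y = 4*x^2 + 6*z
∇×A = (-6*x - 2*y, 14, 4*x^2 + 6*z)
At (-2, -3, -2): (18, 14, 4).

(18, 14, 4)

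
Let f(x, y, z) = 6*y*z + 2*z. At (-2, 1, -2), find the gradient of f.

(0, -12, 8)

∂f/∂x = 0
∂f/∂y = 6*z
∂f/∂z = 6*y + 2
∇f = (0, 6*z, 6*y + 2)
At (-2, 1, -2): (0, -12, 8).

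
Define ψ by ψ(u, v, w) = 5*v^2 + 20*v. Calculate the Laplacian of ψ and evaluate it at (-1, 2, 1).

10

∂²ψ/∂u² = 0
∂²ψ/∂v² = 10
∂²ψ/∂w² = 0
∇²ψ = 10
At (-1, 2, 1): 10.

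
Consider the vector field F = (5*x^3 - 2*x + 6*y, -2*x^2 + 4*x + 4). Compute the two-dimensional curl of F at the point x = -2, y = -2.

∂F₂/∂x = -4*x + 4
∂F₁/∂y = 6
Scalar curl = -4*x - 2
At (-2, -2): 6.

6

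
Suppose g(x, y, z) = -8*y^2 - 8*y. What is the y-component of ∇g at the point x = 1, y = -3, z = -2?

40

(∇g)_2 = ∂g/∂y = -16*y - 8
At (1, -3, -2): 40.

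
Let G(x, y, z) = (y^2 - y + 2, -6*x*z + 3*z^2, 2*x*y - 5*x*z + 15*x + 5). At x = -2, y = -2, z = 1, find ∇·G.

∂G₁/∂x = 0
∂G₂/∂y = 0
∂G₃/∂z = -5*x
∇·G = -5*x
At (-2, -2, 1): 10.

10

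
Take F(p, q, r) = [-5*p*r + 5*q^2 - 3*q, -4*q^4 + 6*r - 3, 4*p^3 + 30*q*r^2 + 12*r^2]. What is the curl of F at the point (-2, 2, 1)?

(24, -38, -17)

(∇×F)₁ = ∂F₃/∂q − ∂F₂/∂r = 30*r^2 - 6
(∇×F)₂ = ∂F₁/∂r − ∂F₃/∂p = -12*p^2 - 5*p
(∇×F)₃ = ∂F₂/∂p − ∂F₁/∂q = -10*q + 3
∇×F = (30*r^2 - 6, -12*p^2 - 5*p, -10*q + 3)
At (-2, 2, 1): (24, -38, -17).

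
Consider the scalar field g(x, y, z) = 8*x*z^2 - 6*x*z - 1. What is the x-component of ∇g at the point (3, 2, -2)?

(∇g)_1 = ∂g/∂x = 8*z^2 - 6*z
At (3, 2, -2): 44.

44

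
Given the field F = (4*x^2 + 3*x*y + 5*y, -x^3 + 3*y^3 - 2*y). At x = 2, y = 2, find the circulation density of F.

-23

∂F₂/∂x = -3*x^2
∂F₁/∂y = 3*x + 5
Scalar curl = -3*x^2 - 3*x - 5
At (2, 2): -23.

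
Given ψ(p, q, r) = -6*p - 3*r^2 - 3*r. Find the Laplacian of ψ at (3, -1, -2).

-6

∂²ψ/∂p² = 0
∂²ψ/∂q² = 0
∂²ψ/∂r² = -6
∇²ψ = -6
At (3, -1, -2): -6.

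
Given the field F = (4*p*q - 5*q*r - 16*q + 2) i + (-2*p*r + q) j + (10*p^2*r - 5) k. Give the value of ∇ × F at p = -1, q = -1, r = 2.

(-2, 45, 26)

(∇×F)₁ = ∂F₃/∂q − ∂F₂/∂r = 2*p
(∇×F)₂ = ∂F₁/∂r − ∂F₃/∂p = -20*p*r - 5*q
(∇×F)₃ = ∂F₂/∂p − ∂F₁/∂q = -4*p + 3*r + 16
∇×F = (2*p, -20*p*r - 5*q, -4*p + 3*r + 16)
At (-1, -1, 2): (-2, 45, 26).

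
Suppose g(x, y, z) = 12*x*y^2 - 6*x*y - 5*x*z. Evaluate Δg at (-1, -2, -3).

-24

∂²g/∂x² = 0
∂²g/∂y² = 24*x
∂²g/∂z² = 0
∇²g = 24*x
At (-1, -2, -3): -24.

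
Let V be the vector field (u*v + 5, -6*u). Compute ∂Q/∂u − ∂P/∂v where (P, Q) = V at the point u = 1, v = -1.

-7

∂V₂/∂u = -6
∂V₁/∂v = u
Scalar curl = -u - 6
At (1, -1): -7.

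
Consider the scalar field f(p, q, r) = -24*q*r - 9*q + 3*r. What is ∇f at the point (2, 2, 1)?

(0, -33, -45)

∂f/∂p = 0
∂f/∂q = -24*r - 9
∂f/∂r = -24*q + 3
∇f = (0, -24*r - 9, -24*q + 3)
At (2, 2, 1): (0, -33, -45).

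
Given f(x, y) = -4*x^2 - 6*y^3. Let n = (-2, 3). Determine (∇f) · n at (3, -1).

-6

∂f/∂x = -8*x
∂f/∂y = -18*y^2
∇f at (3, -1) = (-24, -18)
∇f · n = (-24)(-2) + (-18)(3) = -6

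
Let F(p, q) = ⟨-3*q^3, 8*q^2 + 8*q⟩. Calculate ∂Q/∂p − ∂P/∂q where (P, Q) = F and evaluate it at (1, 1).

9

∂F₂/∂p = 0
∂F₁/∂q = -9*q^2
Scalar curl = 9*q^2
At (1, 1): 9.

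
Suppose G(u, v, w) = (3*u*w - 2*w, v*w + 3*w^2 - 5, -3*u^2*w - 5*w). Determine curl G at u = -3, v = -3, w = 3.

(-15, -65, 0)

(∇×G)₁ = ∂G₃/∂v − ∂G₂/∂w = -v - 6*w
(∇×G)₂ = ∂G₁/∂w − ∂G₃/∂u = 6*u*w + 3*u - 2
(∇×G)₃ = ∂G₂/∂u − ∂G₁/∂v = 0
∇×G = (-v - 6*w, 6*u*w + 3*u - 2, 0)
At (-3, -3, 3): (-15, -65, 0).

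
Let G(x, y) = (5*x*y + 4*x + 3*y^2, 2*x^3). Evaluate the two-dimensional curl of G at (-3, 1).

∂G₂/∂x = 6*x^2
∂G₁/∂y = 5*x + 6*y
Scalar curl = 6*x^2 - 5*x - 6*y
At (-3, 1): 63.

63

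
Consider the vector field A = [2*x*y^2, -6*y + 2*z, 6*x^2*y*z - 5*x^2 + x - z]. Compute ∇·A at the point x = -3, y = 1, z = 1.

49

∂A₁/∂x = 2*y^2
∂A₂/∂y = -6
∂A₃/∂z = 6*x^2*y - 1
∇·A = 6*x^2*y + 2*y^2 - 7
At (-3, 1, 1): 49.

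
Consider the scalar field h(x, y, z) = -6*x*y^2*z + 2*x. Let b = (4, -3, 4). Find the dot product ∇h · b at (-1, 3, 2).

∂h/∂x = -6*y^2*z + 2
∂h/∂y = -12*x*y*z
∂h/∂z = -6*x*y^2
∇h at (-1, 3, 2) = (-106, 72, 54)
∇h · b = (-106)(4) + (72)(-3) + (54)(4) = -424

-424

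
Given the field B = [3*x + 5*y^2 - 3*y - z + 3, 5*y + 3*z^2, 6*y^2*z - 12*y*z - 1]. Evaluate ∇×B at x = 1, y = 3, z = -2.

(∇×B)₁ = ∂B₃/∂y − ∂B₂/∂z = 12*y*z - 18*z
(∇×B)₂ = ∂B₁/∂z − ∂B₃/∂x = -1
(∇×B)₃ = ∂B₂/∂x − ∂B₁/∂y = -10*y + 3
∇×B = (12*y*z - 18*z, -1, -10*y + 3)
At (1, 3, -2): (-36, -1, -27).

(-36, -1, -27)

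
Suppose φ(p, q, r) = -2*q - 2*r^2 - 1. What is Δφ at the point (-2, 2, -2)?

-4

∂²φ/∂p² = 0
∂²φ/∂q² = 0
∂²φ/∂r² = -4
∇²φ = -4
At (-2, 2, -2): -4.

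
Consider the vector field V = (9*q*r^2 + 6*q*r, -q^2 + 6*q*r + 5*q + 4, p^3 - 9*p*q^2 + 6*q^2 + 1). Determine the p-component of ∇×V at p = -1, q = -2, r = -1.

-48

(∇×V)_1 = ∂V₃/∂q − ∂V₂/∂r
= -18*p*q + 12*q − (6*q)
= -18*p*q + 6*q
At (-1, -2, -1): -48.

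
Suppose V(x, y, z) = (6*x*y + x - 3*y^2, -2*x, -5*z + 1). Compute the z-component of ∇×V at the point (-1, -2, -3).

(∇×V)_3 = ∂V₂/∂x − ∂V₁/∂y
= -2 − (6*x - 6*y)
= -6*x + 6*y - 2
At (-1, -2, -3): -8.

-8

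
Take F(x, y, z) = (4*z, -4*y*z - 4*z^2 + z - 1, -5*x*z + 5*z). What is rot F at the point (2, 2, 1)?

(15, 9, 0)

(∇×F)₁ = ∂F₃/∂y − ∂F₂/∂z = 4*y + 8*z - 1
(∇×F)₂ = ∂F₁/∂z − ∂F₃/∂x = 5*z + 4
(∇×F)₃ = ∂F₂/∂x − ∂F₁/∂y = 0
∇×F = (4*y + 8*z - 1, 5*z + 4, 0)
At (2, 2, 1): (15, 9, 0).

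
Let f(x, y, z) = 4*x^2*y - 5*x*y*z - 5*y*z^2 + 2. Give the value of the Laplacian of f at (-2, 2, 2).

∂²f/∂x² = 8*y
∂²f/∂y² = 0
∂²f/∂z² = -10*y
∇²f = -2*y
At (-2, 2, 2): -4.

-4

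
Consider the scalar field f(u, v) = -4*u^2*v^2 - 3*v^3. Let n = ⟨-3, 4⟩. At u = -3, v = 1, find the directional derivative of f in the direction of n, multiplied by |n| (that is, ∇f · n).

∂f/∂u = -8*u*v^2
∂f/∂v = -8*u^2*v - 9*v^2
∇f at (-3, 1) = (24, -81)
∇f · n = (24)(-3) + (-81)(4) = -396

-396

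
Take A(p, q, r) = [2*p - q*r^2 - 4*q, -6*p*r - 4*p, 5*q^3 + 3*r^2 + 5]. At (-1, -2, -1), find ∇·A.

-4

∂A₁/∂p = 2
∂A₂/∂q = 0
∂A₃/∂r = 6*r
∇·A = 6*r + 2
At (-1, -2, -1): -4.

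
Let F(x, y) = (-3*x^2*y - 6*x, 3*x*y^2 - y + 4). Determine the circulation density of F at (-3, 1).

30

∂F₂/∂x = 3*y^2
∂F₁/∂y = -3*x^2
Scalar curl = 3*x^2 + 3*y^2
At (-3, 1): 30.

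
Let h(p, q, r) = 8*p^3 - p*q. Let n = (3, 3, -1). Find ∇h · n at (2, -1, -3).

285

∂h/∂p = 24*p^2 - q
∂h/∂q = -p
∂h/∂r = 0
∇h at (2, -1, -3) = (97, -2, 0)
∇h · n = (97)(3) + (-2)(3) + (0)(-1) = 285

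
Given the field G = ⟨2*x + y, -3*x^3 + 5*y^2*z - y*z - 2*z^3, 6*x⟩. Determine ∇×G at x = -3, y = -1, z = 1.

(0, -6, -82)

(∇×G)₁ = ∂G₃/∂y − ∂G₂/∂z = -5*y^2 + y + 6*z^2
(∇×G)₂ = ∂G₁/∂z − ∂G₃/∂x = -6
(∇×G)₃ = ∂G₂/∂x − ∂G₁/∂y = -9*x^2 - 1
∇×G = (-5*y^2 + y + 6*z^2, -6, -9*x^2 - 1)
At (-3, -1, 1): (0, -6, -82).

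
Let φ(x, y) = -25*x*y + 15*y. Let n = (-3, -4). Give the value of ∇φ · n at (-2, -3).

-485

∂φ/∂x = -25*y
∂φ/∂y = -25*x + 15
∇φ at (-2, -3) = (75, 65)
∇φ · n = (75)(-3) + (65)(-4) = -485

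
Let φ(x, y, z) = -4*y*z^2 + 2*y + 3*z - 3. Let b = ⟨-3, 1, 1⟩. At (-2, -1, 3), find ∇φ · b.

∂φ/∂x = 0
∂φ/∂y = -4*z^2 + 2
∂φ/∂z = -8*y*z + 3
∇φ at (-2, -1, 3) = (0, -34, 27)
∇φ · b = (0)(-3) + (-34)(1) + (27)(1) = -7

-7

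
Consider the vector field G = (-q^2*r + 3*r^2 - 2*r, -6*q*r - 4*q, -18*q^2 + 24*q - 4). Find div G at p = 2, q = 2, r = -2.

∂G₁/∂p = 0
∂G₂/∂q = -6*r - 4
∂G₃/∂r = 0
∇·G = -6*r - 4
At (2, 2, -2): 8.

8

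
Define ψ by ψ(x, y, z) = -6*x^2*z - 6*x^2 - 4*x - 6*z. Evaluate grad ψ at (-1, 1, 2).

∂ψ/∂x = -12*x*z - 12*x - 4
∂ψ/∂y = 0
∂ψ/∂z = -6*x^2 - 6
∇ψ = (-12*x*z - 12*x - 4, 0, -6*x^2 - 6)
At (-1, 1, 2): (32, 0, -12).

(32, 0, -12)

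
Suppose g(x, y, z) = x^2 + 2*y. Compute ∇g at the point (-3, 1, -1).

∂g/∂x = 2*x
∂g/∂y = 2
∂g/∂z = 0
∇g = (2*x, 2, 0)
At (-3, 1, -1): (-6, 2, 0).

(-6, 2, 0)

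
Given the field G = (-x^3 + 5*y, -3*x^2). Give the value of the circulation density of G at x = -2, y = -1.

7

∂G₂/∂x = -6*x
∂G₁/∂y = 5
Scalar curl = -6*x - 5
At (-2, -1): 7.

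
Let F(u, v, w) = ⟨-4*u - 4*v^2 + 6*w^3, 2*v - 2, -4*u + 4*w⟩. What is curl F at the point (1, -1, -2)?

(0, 76, -8)

(∇×F)₁ = ∂F₃/∂v − ∂F₂/∂w = 0
(∇×F)₂ = ∂F₁/∂w − ∂F₃/∂u = 18*w^2 + 4
(∇×F)₃ = ∂F₂/∂u − ∂F₁/∂v = 8*v
∇×F = (0, 18*w^2 + 4, 8*v)
At (1, -1, -2): (0, 76, -8).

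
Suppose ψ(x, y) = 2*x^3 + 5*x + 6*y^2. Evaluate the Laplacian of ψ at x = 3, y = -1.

∂²ψ/∂x² = 12*x
∂²ψ/∂y² = 12
∇²ψ = 12*x + 12
At (3, -1): 48.

48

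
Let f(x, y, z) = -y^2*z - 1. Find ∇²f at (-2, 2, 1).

∂²f/∂x² = 0
∂²f/∂y² = -2*z
∂²f/∂z² = 0
∇²f = -2*z
At (-2, 2, 1): -2.

-2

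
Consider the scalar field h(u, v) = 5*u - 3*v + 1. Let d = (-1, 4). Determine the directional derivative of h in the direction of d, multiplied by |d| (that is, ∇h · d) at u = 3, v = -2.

-17

∂h/∂u = 5
∂h/∂v = -3
∇h at (3, -2) = (5, -3)
∇h · d = (5)(-1) + (-3)(4) = -17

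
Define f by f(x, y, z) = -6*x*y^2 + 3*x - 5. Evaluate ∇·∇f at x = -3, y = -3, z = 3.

36

∂²f/∂x² = 0
∂²f/∂y² = -12*x
∂²f/∂z² = 0
∇²f = -12*x
At (-3, -3, 3): 36.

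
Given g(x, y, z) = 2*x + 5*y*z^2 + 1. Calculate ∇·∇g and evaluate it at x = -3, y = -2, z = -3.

-20

∂²g/∂x² = 0
∂²g/∂y² = 0
∂²g/∂z² = 10*y
∇²g = 10*y
At (-3, -2, -3): -20.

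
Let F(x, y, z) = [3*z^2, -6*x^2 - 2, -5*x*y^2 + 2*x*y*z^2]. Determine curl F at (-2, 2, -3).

(∇×F)₁ = ∂F₃/∂y − ∂F₂/∂z = -10*x*y + 2*x*z^2
(∇×F)₂ = ∂F₁/∂z − ∂F₃/∂x = 5*y^2 - 2*y*z^2 + 6*z
(∇×F)₃ = ∂F₂/∂x − ∂F₁/∂y = -12*x
∇×F = (-10*x*y + 2*x*z^2, 5*y^2 - 2*y*z^2 + 6*z, -12*x)
At (-2, 2, -3): (4, -34, 24).

(4, -34, 24)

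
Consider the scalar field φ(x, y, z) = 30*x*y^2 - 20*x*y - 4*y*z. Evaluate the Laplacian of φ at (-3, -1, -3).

-180

∂²φ/∂x² = 0
∂²φ/∂y² = 60*x
∂²φ/∂z² = 0
∇²φ = 60*x
At (-3, -1, -3): -180.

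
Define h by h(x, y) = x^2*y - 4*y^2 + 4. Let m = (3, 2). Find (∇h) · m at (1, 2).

-18

∂h/∂x = 2*x*y
∂h/∂y = x^2 - 8*y
∇h at (1, 2) = (4, -15)
∇h · m = (4)(3) + (-15)(2) = -18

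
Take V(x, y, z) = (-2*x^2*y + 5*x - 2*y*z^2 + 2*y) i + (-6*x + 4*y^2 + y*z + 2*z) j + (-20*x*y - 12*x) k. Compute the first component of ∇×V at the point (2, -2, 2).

-40

(∇×V)_1 = ∂V₃/∂y − ∂V₂/∂z
= -20*x − (y + 2)
= -20*x - y - 2
At (2, -2, 2): -40.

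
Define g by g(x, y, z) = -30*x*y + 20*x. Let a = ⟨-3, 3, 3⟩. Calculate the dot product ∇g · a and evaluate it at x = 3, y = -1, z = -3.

∂g/∂x = -30*y + 20
∂g/∂y = -30*x
∂g/∂z = 0
∇g at (3, -1, -3) = (50, -90, 0)
∇g · a = (50)(-3) + (-90)(3) + (0)(3) = -420

-420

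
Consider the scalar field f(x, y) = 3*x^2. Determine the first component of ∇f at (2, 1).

(∇f)_1 = ∂f/∂x = 6*x
At (2, 1): 12.

12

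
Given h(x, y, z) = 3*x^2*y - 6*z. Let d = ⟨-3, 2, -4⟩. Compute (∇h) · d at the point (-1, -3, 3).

∂h/∂x = 6*x*y
∂h/∂y = 3*x^2
∂h/∂z = -6
∇h at (-1, -3, 3) = (18, 3, -6)
∇h · d = (18)(-3) + (3)(2) + (-6)(-4) = -24

-24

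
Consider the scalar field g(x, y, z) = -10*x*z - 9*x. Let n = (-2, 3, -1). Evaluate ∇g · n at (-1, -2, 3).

68

∂g/∂x = -10*z - 9
∂g/∂y = 0
∂g/∂z = -10*x
∇g at (-1, -2, 3) = (-39, 0, 10)
∇g · n = (-39)(-2) + (0)(3) + (10)(-1) = 68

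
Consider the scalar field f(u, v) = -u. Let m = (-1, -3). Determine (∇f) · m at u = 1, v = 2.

1

∂f/∂u = -1
∂f/∂v = 0
∇f at (1, 2) = (-1, 0)
∇f · m = (-1)(-1) + (0)(-3) = 1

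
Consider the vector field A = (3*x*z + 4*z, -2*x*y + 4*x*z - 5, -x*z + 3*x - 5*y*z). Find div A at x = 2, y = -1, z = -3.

-10

∂A₁/∂x = 3*z
∂A₂/∂y = -2*x
∂A₃/∂z = -x - 5*y
∇·A = -3*x - 5*y + 3*z
At (2, -1, -3): -10.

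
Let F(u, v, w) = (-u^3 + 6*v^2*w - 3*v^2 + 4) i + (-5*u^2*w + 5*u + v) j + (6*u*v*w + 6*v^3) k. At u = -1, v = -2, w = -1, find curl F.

(∇×F)₁ = ∂F₃/∂v − ∂F₂/∂w = 5*u^2 + 6*u*w + 18*v^2
(∇×F)₂ = ∂F₁/∂w − ∂F₃/∂u = 6*v^2 - 6*v*w
(∇×F)₃ = ∂F₂/∂u − ∂F₁/∂v = -10*u*w - 12*v*w + 6*v + 5
∇×F = (5*u^2 + 6*u*w + 18*v^2, 6*v^2 - 6*v*w, -10*u*w - 12*v*w + 6*v + 5)
At (-1, -2, -1): (83, 12, -41).

(83, 12, -41)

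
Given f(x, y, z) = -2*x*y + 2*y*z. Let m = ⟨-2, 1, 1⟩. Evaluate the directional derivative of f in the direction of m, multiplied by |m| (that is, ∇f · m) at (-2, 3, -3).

16

∂f/∂x = -2*y
∂f/∂y = -2*x + 2*z
∂f/∂z = 2*y
∇f at (-2, 3, -3) = (-6, -2, 6)
∇f · m = (-6)(-2) + (-2)(1) + (6)(1) = 16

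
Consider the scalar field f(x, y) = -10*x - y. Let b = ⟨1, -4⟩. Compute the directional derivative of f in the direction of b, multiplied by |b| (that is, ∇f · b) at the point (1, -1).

∂f/∂x = -10
∂f/∂y = -1
∇f at (1, -1) = (-10, -1)
∇f · b = (-10)(1) + (-1)(-4) = -6

-6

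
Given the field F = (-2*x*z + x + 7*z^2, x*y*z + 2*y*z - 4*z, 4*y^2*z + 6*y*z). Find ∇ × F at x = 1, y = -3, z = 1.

(∇×F)₁ = ∂F₃/∂y − ∂F₂/∂z = -x*y + 8*y*z - 2*y + 6*z + 4
(∇×F)₂ = ∂F₁/∂z − ∂F₃/∂x = -2*x + 14*z
(∇×F)₃ = ∂F₂/∂x − ∂F₁/∂y = y*z
∇×F = (-x*y + 8*y*z - 2*y + 6*z + 4, -2*x + 14*z, y*z)
At (1, -3, 1): (-5, 12, -3).

(-5, 12, -3)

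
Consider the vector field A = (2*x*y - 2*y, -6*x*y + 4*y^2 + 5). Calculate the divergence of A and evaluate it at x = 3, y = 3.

∂A₁/∂x = 2*y
∂A₂/∂y = -6*x + 8*y
∇·A = -6*x + 10*y
At (3, 3): 12.

12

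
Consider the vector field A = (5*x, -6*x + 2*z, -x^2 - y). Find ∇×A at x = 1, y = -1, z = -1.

(∇×A)₁ = ∂A₃/∂y − ∂A₂/∂z = -3
(∇×A)₂ = ∂A₁/∂z − ∂A₃/∂x = 2*x
(∇×A)₃ = ∂A₂/∂x − ∂A₁/∂y = -6
∇×A = (-3, 2*x, -6)
At (1, -1, -1): (-3, 2, -6).

(-3, 2, -6)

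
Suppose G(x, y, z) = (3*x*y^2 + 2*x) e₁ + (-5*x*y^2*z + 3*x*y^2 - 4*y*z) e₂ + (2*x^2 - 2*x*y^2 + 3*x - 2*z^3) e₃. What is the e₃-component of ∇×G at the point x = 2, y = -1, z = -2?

(∇×G)_3 = ∂G₂/∂x − ∂G₁/∂y
= -5*y^2*z + 3*y^2 − (6*x*y)
= -6*x*y - 5*y^2*z + 3*y^2
At (2, -1, -2): 25.

25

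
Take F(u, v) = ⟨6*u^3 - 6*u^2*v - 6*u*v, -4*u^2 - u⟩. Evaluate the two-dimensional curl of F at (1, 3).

∂F₂/∂u = -8*u - 1
∂F₁/∂v = -6*u^2 - 6*u
Scalar curl = 6*u^2 - 2*u - 1
At (1, 3): 3.

3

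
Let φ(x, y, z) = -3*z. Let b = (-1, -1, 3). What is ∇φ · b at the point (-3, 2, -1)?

∂φ/∂x = 0
∂φ/∂y = 0
∂φ/∂z = -3
∇φ at (-3, 2, -1) = (0, 0, -3)
∇φ · b = (0)(-1) + (0)(-1) + (-3)(3) = -9

-9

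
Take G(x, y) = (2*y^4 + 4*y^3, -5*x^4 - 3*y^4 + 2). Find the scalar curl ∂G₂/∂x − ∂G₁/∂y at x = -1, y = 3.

∂G₂/∂x = -20*x^3
∂G₁/∂y = 8*y^3 + 12*y^2
Scalar curl = -20*x^3 - 8*y^3 - 12*y^2
At (-1, 3): -304.

-304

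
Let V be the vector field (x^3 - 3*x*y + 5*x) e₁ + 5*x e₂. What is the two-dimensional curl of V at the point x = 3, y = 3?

14

∂V₂/∂x = 5
∂V₁/∂y = -3*x
Scalar curl = 3*x + 5
At (3, 3): 14.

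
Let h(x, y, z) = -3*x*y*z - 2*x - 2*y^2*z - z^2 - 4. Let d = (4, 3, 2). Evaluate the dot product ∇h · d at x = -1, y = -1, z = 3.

∂h/∂x = -3*y*z - 2
∂h/∂y = -3*x*z - 4*y*z
∂h/∂z = -3*x*y - 2*y^2 - 2*z
∇h at (-1, -1, 3) = (7, 21, -11)
∇h · d = (7)(4) + (21)(3) + (-11)(2) = 69

69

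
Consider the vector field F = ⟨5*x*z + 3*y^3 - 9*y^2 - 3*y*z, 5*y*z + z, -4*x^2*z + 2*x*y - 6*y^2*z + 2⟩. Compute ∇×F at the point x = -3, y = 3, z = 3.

(∇×F)₁ = ∂F₃/∂y − ∂F₂/∂z = 2*x - 12*y*z - 5*y - 1
(∇×F)₂ = ∂F₁/∂z − ∂F₃/∂x = 8*x*z + 5*x - 5*y
(∇×F)₃ = ∂F₂/∂x − ∂F₁/∂y = -9*y^2 + 18*y + 3*z
∇×F = (2*x - 12*y*z - 5*y - 1, 8*x*z + 5*x - 5*y, -9*y^2 + 18*y + 3*z)
At (-3, 3, 3): (-130, -102, -18).

(-130, -102, -18)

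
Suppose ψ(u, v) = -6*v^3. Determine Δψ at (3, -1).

36

∂²ψ/∂u² = 0
∂²ψ/∂v² = -36*v
∇²ψ = -36*v
At (3, -1): 36.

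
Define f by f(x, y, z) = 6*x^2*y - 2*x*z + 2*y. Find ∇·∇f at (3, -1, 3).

∂²f/∂x² = 12*y
∂²f/∂y² = 0
∂²f/∂z² = 0
∇²f = 12*y
At (3, -1, 3): -12.

-12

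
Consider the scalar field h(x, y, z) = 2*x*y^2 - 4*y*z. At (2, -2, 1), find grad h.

∂h/∂x = 2*y^2
∂h/∂y = 4*x*y - 4*z
∂h/∂z = -4*y
∇h = (2*y^2, 4*x*y - 4*z, -4*y)
At (2, -2, 1): (8, -20, 8).

(8, -20, 8)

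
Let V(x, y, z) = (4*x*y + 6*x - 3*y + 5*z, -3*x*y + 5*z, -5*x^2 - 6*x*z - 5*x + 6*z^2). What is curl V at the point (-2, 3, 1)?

(∇×V)₁ = ∂V₃/∂y − ∂V₂/∂z = -5
(∇×V)₂ = ∂V₁/∂z − ∂V₃/∂x = 10*x + 6*z + 10
(∇×V)₃ = ∂V₂/∂x − ∂V₁/∂y = -4*x - 3*y + 3
∇×V = (-5, 10*x + 6*z + 10, -4*x - 3*y + 3)
At (-2, 3, 1): (-5, -4, 2).

(-5, -4, 2)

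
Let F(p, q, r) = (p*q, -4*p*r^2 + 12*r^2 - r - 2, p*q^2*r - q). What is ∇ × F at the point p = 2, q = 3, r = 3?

(12, -27, -38)

(∇×F)₁ = ∂F₃/∂q − ∂F₂/∂r = 2*p*q*r + 8*p*r - 24*r
(∇×F)₂ = ∂F₁/∂r − ∂F₃/∂p = -q^2*r
(∇×F)₃ = ∂F₂/∂p − ∂F₁/∂q = -p - 4*r^2
∇×F = (2*p*q*r + 8*p*r - 24*r, -q^2*r, -p - 4*r^2)
At (2, 3, 3): (12, -27, -38).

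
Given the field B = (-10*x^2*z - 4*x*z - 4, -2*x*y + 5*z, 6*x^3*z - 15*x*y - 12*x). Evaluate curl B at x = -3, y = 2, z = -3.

(∇×B)₁ = ∂B₃/∂y − ∂B₂/∂z = -15*x - 5
(∇×B)₂ = ∂B₁/∂z − ∂B₃/∂x = -18*x^2*z - 10*x^2 - 4*x + 15*y + 12
(∇×B)₃ = ∂B₂/∂x − ∂B₁/∂y = -2*y
∇×B = (-15*x - 5, -18*x^2*z - 10*x^2 - 4*x + 15*y + 12, -2*y)
At (-3, 2, -3): (40, 450, -4).

(40, 450, -4)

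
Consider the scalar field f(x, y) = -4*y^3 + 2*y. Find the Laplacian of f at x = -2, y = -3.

72

∂²f/∂x² = 0
∂²f/∂y² = -24*y
∇²f = -24*y
At (-2, -3): 72.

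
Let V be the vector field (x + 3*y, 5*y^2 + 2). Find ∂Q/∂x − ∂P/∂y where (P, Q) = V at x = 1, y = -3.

∂V₂/∂x = 0
∂V₁/∂y = 3
Scalar curl = -3
At (1, -3): -3.

-3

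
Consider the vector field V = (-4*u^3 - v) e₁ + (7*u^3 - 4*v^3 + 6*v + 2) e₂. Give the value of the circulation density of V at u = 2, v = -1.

85

∂V₂/∂u = 21*u^2
∂V₁/∂v = -1
Scalar curl = 21*u^2 + 1
At (2, -1): 85.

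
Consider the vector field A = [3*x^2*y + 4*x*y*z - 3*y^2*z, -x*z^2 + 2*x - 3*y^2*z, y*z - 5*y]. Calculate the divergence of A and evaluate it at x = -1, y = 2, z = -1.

-6

∂A₁/∂x = 6*x*y + 4*y*z
∂A₂/∂y = -6*y*z
∂A₃/∂z = y
∇·A = 6*x*y - 2*y*z + y
At (-1, 2, -1): -6.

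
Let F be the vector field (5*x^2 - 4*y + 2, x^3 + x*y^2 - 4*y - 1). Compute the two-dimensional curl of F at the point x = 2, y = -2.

20

∂F₂/∂x = 3*x^2 + y^2
∂F₁/∂y = -4
Scalar curl = 3*x^2 + y^2 + 4
At (2, -2): 20.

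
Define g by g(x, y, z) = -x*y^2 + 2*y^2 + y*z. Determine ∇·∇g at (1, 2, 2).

2

∂²g/∂x² = 0
∂²g/∂y² = 2*(-x + 2)
∂²g/∂z² = 0
∇²g = -2*x + 4
At (1, 2, 2): 2.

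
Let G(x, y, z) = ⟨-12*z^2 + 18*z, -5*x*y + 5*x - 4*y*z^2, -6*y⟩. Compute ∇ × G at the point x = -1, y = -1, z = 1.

(-14, -6, 10)

(∇×G)₁ = ∂G₃/∂y − ∂G₂/∂z = 8*y*z - 6
(∇×G)₂ = ∂G₁/∂z − ∂G₃/∂x = -24*z + 18
(∇×G)₃ = ∂G₂/∂x − ∂G₁/∂y = -5*y + 5
∇×G = (8*y*z - 6, -24*z + 18, -5*y + 5)
At (-1, -1, 1): (-14, -6, 10).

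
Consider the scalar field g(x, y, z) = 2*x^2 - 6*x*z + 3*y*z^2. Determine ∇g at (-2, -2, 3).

(-26, 27, -24)

∂g/∂x = 4*x - 6*z
∂g/∂y = 3*z^2
∂g/∂z = -6*x + 6*y*z
∇g = (4*x - 6*z, 3*z^2, -6*x + 6*y*z)
At (-2, -2, 3): (-26, 27, -24).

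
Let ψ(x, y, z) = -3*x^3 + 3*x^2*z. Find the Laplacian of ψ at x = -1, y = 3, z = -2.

∂²ψ/∂x² = 6*(-3*x + z)
∂²ψ/∂y² = 0
∂²ψ/∂z² = 0
∇²ψ = -18*x + 6*z
At (-1, 3, -2): 6.

6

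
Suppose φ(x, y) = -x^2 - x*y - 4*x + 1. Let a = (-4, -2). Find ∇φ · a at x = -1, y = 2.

14

∂φ/∂x = -2*x - y - 4
∂φ/∂y = -x
∇φ at (-1, 2) = (-4, 1)
∇φ · a = (-4)(-4) + (1)(-2) = 14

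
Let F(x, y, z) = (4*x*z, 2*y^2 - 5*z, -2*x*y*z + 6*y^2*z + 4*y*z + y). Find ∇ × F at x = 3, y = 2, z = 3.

(∇×F)₁ = ∂F₃/∂y − ∂F₂/∂z = -2*x*z + 12*y*z + 4*z + 6
(∇×F)₂ = ∂F₁/∂z − ∂F₃/∂x = 4*x + 2*y*z
(∇×F)₃ = ∂F₂/∂x − ∂F₁/∂y = 0
∇×F = (-2*x*z + 12*y*z + 4*z + 6, 4*x + 2*y*z, 0)
At (3, 2, 3): (72, 24, 0).

(72, 24, 0)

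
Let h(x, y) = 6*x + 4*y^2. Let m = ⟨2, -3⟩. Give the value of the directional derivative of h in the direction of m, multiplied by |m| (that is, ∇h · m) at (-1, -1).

36

∂h/∂x = 6
∂h/∂y = 8*y
∇h at (-1, -1) = (6, -8)
∇h · m = (6)(2) + (-8)(-3) = 36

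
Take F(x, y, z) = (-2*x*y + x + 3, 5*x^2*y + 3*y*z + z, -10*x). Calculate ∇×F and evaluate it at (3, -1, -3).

(2, 10, -24)

(∇×F)₁ = ∂F₃/∂y − ∂F₂/∂z = -3*y - 1
(∇×F)₂ = ∂F₁/∂z − ∂F₃/∂x = 10
(∇×F)₃ = ∂F₂/∂x − ∂F₁/∂y = 10*x*y + 2*x
∇×F = (-3*y - 1, 10, 10*x*y + 2*x)
At (3, -1, -3): (2, 10, -24).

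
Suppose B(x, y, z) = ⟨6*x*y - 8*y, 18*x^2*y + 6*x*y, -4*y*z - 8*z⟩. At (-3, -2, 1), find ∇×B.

(-4, 0, 230)

(∇×B)₁ = ∂B₃/∂y − ∂B₂/∂z = -4*z
(∇×B)₂ = ∂B₁/∂z − ∂B₃/∂x = 0
(∇×B)₃ = ∂B₂/∂x − ∂B₁/∂y = 36*x*y - 6*x + 6*y + 8
∇×B = (-4*z, 0, 36*x*y - 6*x + 6*y + 8)
At (-3, -2, 1): (-4, 0, 230).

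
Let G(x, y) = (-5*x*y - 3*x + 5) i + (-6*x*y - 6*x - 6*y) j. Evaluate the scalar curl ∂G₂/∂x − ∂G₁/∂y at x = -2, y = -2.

-4

∂G₂/∂x = -6*y - 6
∂G₁/∂y = -5*x
Scalar curl = 5*x - 6*y - 6
At (-2, -2): -4.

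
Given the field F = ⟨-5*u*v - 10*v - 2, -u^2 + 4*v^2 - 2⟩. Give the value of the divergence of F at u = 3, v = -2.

∂F₁/∂u = -5*v
∂F₂/∂v = 8*v
∇·F = 3*v
At (3, -2): -6.

-6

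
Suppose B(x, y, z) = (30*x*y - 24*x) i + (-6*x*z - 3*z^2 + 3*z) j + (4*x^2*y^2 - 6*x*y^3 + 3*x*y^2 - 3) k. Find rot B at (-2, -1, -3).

(-17, 7, 78)

(∇×B)₁ = ∂B₃/∂y − ∂B₂/∂z = 8*x^2*y - 18*x*y^2 + 6*x*y + 6*x + 6*z - 3
(∇×B)₂ = ∂B₁/∂z − ∂B₃/∂x = -8*x*y^2 + 6*y^3 - 3*y^2
(∇×B)₃ = ∂B₂/∂x − ∂B₁/∂y = -30*x - 6*z
∇×B = (8*x^2*y - 18*x*y^2 + 6*x*y + 6*x + 6*z - 3, -8*x*y^2 + 6*y^3 - 3*y^2, -30*x - 6*z)
At (-2, -1, -3): (-17, 7, 78).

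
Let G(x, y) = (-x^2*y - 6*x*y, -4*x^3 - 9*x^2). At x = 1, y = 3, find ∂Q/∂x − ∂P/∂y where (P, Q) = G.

-23

∂G₂/∂x = -12*x^2 - 18*x
∂G₁/∂y = -x^2 - 6*x
Scalar curl = -11*x^2 - 12*x
At (1, 3): -23.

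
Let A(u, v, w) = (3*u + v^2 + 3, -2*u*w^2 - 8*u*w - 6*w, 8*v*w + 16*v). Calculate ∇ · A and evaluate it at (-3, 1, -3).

∂A₁/∂u = 3
∂A₂/∂v = 0
∂A₃/∂w = 8*v
∇·A = 8*v + 3
At (-3, 1, -3): 11.

11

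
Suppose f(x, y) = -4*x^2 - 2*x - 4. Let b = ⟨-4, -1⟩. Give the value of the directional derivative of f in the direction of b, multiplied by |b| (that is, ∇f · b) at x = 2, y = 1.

∂f/∂x = -8*x - 2
∂f/∂y = 0
∇f at (2, 1) = (-18, 0)
∇f · b = (-18)(-4) + (0)(-1) = 72

72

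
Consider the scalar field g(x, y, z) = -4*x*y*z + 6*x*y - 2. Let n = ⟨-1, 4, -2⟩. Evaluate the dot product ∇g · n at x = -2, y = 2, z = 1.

-52

∂g/∂x = -4*y*z + 6*y
∂g/∂y = -4*x*z + 6*x
∂g/∂z = -4*x*y
∇g at (-2, 2, 1) = (4, -4, 16)
∇g · n = (4)(-1) + (-4)(4) + (16)(-2) = -52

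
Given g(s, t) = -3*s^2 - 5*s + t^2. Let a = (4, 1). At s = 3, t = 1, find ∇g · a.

∂g/∂s = -6*s - 5
∂g/∂t = 2*t
∇g at (3, 1) = (-23, 2)
∇g · a = (-23)(4) + (2)(1) = -90

-90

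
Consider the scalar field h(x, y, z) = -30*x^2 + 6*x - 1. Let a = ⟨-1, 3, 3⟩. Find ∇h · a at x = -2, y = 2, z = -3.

-126

∂h/∂x = -60*x + 6
∂h/∂y = 0
∂h/∂z = 0
∇h at (-2, 2, -3) = (126, 0, 0)
∇h · a = (126)(-1) + (0)(3) + (0)(3) = -126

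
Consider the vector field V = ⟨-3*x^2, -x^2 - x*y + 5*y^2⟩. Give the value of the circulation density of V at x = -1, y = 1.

1

∂V₂/∂x = -2*x - y
∂V₁/∂y = 0
Scalar curl = -2*x - y
At (-1, 1): 1.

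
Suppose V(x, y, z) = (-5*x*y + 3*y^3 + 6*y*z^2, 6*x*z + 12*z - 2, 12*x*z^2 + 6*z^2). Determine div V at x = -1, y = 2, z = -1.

∂V₁/∂x = -5*y
∂V₂/∂y = 0
∂V₃/∂z = 24*x*z + 12*z
∇·V = 24*x*z - 5*y + 12*z
At (-1, 2, -1): 2.

2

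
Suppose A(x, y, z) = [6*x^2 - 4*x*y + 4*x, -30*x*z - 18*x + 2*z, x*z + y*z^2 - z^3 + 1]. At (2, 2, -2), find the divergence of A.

2

∂A₁/∂x = 12*x - 4*y + 4
∂A₂/∂y = 0
∂A₃/∂z = x + 2*y*z - 3*z^2
∇·A = 13*x + 2*y*z - 4*y - 3*z^2 + 4
At (2, 2, -2): 2.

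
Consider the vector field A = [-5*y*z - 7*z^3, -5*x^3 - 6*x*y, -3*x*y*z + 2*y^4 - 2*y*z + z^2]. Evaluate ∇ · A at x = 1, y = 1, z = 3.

∂A₁/∂x = 0
∂A₂/∂y = -6*x
∂A₃/∂z = -3*x*y - 2*y + 2*z
∇·A = -3*x*y - 6*x - 2*y + 2*z
At (1, 1, 3): -5.

-5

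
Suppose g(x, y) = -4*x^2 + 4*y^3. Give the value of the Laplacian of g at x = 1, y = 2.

40

∂²g/∂x² = -8
∂²g/∂y² = 24*y
∇²g = 24*y - 8
At (1, 2): 40.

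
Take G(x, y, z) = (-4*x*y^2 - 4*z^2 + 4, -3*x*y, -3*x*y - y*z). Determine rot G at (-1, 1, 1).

(∇×G)₁ = ∂G₃/∂y − ∂G₂/∂z = -3*x - z
(∇×G)₂ = ∂G₁/∂z − ∂G₃/∂x = 3*y - 8*z
(∇×G)₃ = ∂G₂/∂x − ∂G₁/∂y = 8*x*y - 3*y
∇×G = (-3*x - z, 3*y - 8*z, 8*x*y - 3*y)
At (-1, 1, 1): (2, -5, -11).

(2, -5, -11)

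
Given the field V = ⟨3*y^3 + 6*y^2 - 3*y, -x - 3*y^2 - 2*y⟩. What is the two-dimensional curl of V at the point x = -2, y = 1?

-19

∂V₂/∂x = -1
∂V₁/∂y = 9*y^2 + 12*y - 3
Scalar curl = -9*y^2 - 12*y + 2
At (-2, 1): -19.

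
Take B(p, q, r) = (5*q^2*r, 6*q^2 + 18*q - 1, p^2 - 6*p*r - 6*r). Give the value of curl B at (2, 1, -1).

(0, -5, 10)

(∇×B)₁ = ∂B₃/∂q − ∂B₂/∂r = 0
(∇×B)₂ = ∂B₁/∂r − ∂B₃/∂p = -2*p + 5*q^2 + 6*r
(∇×B)₃ = ∂B₂/∂p − ∂B₁/∂q = -10*q*r
∇×B = (0, -2*p + 5*q^2 + 6*r, -10*q*r)
At (2, 1, -1): (0, -5, 10).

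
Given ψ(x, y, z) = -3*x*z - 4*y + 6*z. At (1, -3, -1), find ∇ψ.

(3, -4, 3)

∂ψ/∂x = -3*z
∂ψ/∂y = -4
∂ψ/∂z = -3*x + 6
∇ψ = (-3*z, -4, -3*x + 6)
At (1, -3, -1): (3, -4, 3).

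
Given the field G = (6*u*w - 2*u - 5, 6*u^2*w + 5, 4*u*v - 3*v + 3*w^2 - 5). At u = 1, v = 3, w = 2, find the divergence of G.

22

∂G₁/∂u = 6*w - 2
∂G₂/∂v = 0
∂G₃/∂w = 6*w
∇·G = 12*w - 2
At (1, 3, 2): 22.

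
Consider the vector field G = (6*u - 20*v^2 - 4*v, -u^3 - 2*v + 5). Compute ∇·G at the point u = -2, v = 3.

4

∂G₁/∂u = 6
∂G₂/∂v = -2
∇·G = 4
At (-2, 3): 4.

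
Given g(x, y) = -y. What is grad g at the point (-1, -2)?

∂g/∂x = 0
∂g/∂y = -1
∇g = (0, -1)
At (-1, -2): (0, -1).

(0, -1)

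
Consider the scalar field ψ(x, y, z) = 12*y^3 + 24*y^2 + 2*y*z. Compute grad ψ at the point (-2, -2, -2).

(0, 44, -4)

∂ψ/∂x = 0
∂ψ/∂y = 36*y^2 + 48*y + 2*z
∂ψ/∂z = 2*y
∇ψ = (0, 36*y^2 + 48*y + 2*z, 2*y)
At (-2, -2, -2): (0, 44, -4).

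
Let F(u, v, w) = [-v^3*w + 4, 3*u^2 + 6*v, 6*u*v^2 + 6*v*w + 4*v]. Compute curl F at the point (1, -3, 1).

(-26, -27, 33)

(∇×F)₁ = ∂F₃/∂v − ∂F₂/∂w = 12*u*v + 6*w + 4
(∇×F)₂ = ∂F₁/∂w − ∂F₃/∂u = -v^3 - 6*v^2
(∇×F)₃ = ∂F₂/∂u − ∂F₁/∂v = 6*u + 3*v^2*w
∇×F = (12*u*v + 6*w + 4, -v^3 - 6*v^2, 6*u + 3*v^2*w)
At (1, -3, 1): (-26, -27, 33).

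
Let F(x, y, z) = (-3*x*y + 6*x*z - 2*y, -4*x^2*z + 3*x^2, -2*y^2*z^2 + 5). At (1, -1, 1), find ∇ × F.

(8, 6, 3)

(∇×F)₁ = ∂F₃/∂y − ∂F₂/∂z = 4*x^2 - 4*y*z^2
(∇×F)₂ = ∂F₁/∂z − ∂F₃/∂x = 6*x
(∇×F)₃ = ∂F₂/∂x − ∂F₁/∂y = -8*x*z + 9*x + 2
∇×F = (4*x^2 - 4*y*z^2, 6*x, -8*x*z + 9*x + 2)
At (1, -1, 1): (8, 6, 3).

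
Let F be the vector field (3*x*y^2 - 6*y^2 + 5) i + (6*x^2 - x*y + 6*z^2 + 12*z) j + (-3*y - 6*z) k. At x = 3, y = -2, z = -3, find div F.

∂F₁/∂x = 3*y^2
∂F₂/∂y = -x
∂F₃/∂z = -6
∇·F = -x + 3*y^2 - 6
At (3, -2, -3): 3.

3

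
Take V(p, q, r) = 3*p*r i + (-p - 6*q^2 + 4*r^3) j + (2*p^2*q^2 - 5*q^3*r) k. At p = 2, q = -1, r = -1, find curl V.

(-13, -2, -1)

(∇×V)₁ = ∂V₃/∂q − ∂V₂/∂r = 4*p^2*q - 15*q^2*r - 12*r^2
(∇×V)₂ = ∂V₁/∂r − ∂V₃/∂p = -4*p*q^2 + 3*p
(∇×V)₃ = ∂V₂/∂p − ∂V₁/∂q = -1
∇×V = (4*p^2*q - 15*q^2*r - 12*r^2, -4*p*q^2 + 3*p, -1)
At (2, -1, -1): (-13, -2, -1).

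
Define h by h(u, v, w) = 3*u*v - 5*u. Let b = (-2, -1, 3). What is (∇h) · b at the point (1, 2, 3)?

-5

∂h/∂u = 3*v - 5
∂h/∂v = 3*u
∂h/∂w = 0
∇h at (1, 2, 3) = (1, 3, 0)
∇h · b = (1)(-2) + (3)(-1) + (0)(3) = -5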